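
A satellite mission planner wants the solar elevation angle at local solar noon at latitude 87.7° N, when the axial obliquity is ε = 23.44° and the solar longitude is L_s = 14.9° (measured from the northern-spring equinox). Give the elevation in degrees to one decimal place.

8.2°

Solar declination: sin δ = sin ε · sin L_s = sin 23.44° × sin 14.9° = 0.10228, so δ = +5.871°.
At local noon the hour angle is zero, so the zenith angle equals |ϕ − δ| = |+87.7° − (+5.871°)| = 81.829°.
Elevation = 90° − 81.829° = 8.2°.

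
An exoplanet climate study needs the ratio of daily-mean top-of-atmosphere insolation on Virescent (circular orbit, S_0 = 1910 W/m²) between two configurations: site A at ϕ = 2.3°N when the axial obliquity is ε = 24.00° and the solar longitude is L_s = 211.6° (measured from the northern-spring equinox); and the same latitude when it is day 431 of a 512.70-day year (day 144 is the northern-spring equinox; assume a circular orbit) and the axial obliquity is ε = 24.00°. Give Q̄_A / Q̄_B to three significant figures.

— Configuration A (ϕ=+2.3°):
Solar declination: sin δ = sin ε · sin L_s = sin 24.00° × sin 211.6° = -0.21312, so δ = -12.306°.
cos h₀ = −tan(+2.3°) tan(-12.306°) = 0.0088, h₀ = 1.5620 rad.
Bracket: h₀ sin ϕ sin δ + cos ϕ cos δ sin h₀ = 1.5620×0.04013×-0.21312 + 0.99919×0.97703×0.99996 = -0.013359 + 0.976200 = 0.962841.
Q̄ = (S_0/π) × [bracket] = (1910/π) × 0.962841 = 585.38 W/m².
— Configuration B (ϕ=+2.3°):
Solar longitude: L_s = 360° × (431 − 144)/512.70 = 201.521°.
sin δ = sin 24.00° × sin 201.521° = -0.14921, so δ = -8.581°.
cos h₀ = −tan(+2.3°) tan(-8.581°) = 0.0061, h₀ = 1.5647 rad.
Bracket: h₀ sin ϕ sin δ + cos ϕ cos δ sin h₀ = 1.5647×0.04013×-0.14921 + 0.99919×0.98881×0.99998 = -0.009369 + 0.987989 = 0.978620.
Q̄ = (S_0/π) × [bracket] = (1910/π) × 0.978620 = 594.97 W/m².
Ratio Q̄_A / Q̄_B = 585.38 / 594.97 = 0.9839.

Q̄_A / Q̄_B ≈ 0.984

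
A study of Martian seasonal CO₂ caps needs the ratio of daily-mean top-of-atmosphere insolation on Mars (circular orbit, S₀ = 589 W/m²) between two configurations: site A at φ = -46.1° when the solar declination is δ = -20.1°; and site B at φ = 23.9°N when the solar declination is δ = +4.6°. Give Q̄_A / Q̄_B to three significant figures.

Q̄_A / Q̄_B ≈ 1.13

— Configuration A (φ=-46.1°):
cos H₀ = −tan(-46.1°) tan(-20.100°) = -0.3803, H₀ = 1.9609 rad.
Bracket: H₀ sin φ sin δ + cos φ cos δ sin H₀ = 1.9609×-0.72055×-0.34366 + 0.69340×0.93909×0.92487 = 0.485566 + 0.602243 = 1.087809.
Q̄ = (S₀/π) × [bracket] = (589/π) × 1.087809 = 203.95 W/m².
— Configuration B (φ=+23.9°):
cos H₀ = −tan(+23.9°) tan(+4.600°) = -0.0357, H₀ = 1.6065 rad.
Bracket: H₀ sin φ sin δ + cos φ cos δ sin H₀ = 1.6065×0.40514×0.08020 + 0.91425×0.99678×0.99936 = 0.052199 + 0.910723 = 0.962922.
Q̄ = (S₀/π) × [bracket] = (589/π) × 0.962922 = 180.53 W/m².
Ratio Q̄_A / Q̄_B = 203.95 / 180.53 = 1.130.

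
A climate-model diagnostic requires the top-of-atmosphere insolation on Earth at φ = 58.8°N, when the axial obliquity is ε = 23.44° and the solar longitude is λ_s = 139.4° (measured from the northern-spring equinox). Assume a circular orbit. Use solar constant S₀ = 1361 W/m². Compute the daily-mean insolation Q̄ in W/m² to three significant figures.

Q̄ ≈ 389 W/m²

Solar declination: sin δ = sin ε · sin λ_s = sin 23.44° × sin 139.4° = 0.25887, so δ = +15.003°.
cos H₀ = −tan(+58.8°) tan(+15.003°) = -0.4425, H₀ = 2.0292 rad.
Bracket: H₀ sin φ sin δ + cos φ cos δ sin H₀ = 2.0292×0.85536×0.25887 + 0.51803×0.96591×0.89675 = 0.449320 + 0.448707 = 0.898027.
Q̄ = (S₀/π) × [bracket] = (1361/π) × 0.898027 = 389.0 W/m².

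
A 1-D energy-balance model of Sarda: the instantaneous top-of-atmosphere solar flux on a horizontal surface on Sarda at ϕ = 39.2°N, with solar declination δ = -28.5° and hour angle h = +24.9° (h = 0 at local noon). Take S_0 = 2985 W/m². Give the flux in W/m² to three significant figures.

cos θ_z = sin ϕ sin δ + cos ϕ cos δ cos h = -0.301578 + 0.617728 = 0.316150.
Flux = S_0 · cos θ_z = 2985 × 0.316150 = 943.7 W/m².

944 W/m²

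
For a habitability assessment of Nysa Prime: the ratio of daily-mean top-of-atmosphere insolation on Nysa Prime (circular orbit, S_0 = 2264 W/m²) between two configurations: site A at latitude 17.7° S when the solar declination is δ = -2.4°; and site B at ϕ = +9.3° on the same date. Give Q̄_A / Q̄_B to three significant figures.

Q̄_A / Q̄_B ≈ 0.996

— Configuration A (ϕ=-17.7°):
cos h₀ = −tan(-17.7°) tan(-2.400°) = -0.0134, h₀ = 1.5842 rad.
Bracket: h₀ sin ϕ sin δ + cos ϕ cos δ sin h₀ = 1.5842×-0.30403×-0.04188 + 0.95266×0.99912×0.99991 = 0.020171 + 0.951736 = 0.971907.
Q̄ = (S_0/π) × [bracket] = (2264/π) × 0.971907 = 700.41 W/m².
— Configuration B (ϕ=+9.3°):
cos h₀ = −tan(+9.3°) tan(-2.400°) = 0.0069, h₀ = 1.5639 rad.
Bracket: h₀ sin ϕ sin δ + cos ϕ cos δ sin h₀ = 1.5639×0.16160×-0.04188 + 0.98686×0.99912×0.99998 = -0.010584 + 0.985972 = 0.975388.
Q̄ = (S_0/π) × [bracket] = (2264/π) × 0.975388 = 702.92 W/m².
Ratio Q̄_A / Q̄_B = 700.41 / 702.92 = 0.9964.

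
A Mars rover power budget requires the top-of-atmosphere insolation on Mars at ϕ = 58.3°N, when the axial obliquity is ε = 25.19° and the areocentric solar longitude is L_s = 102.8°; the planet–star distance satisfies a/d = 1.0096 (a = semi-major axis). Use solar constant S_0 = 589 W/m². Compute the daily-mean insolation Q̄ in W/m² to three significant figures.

Q̄ ≈ 224 W/m²

sin δ = sin 25.19° × sin 102.8° = 0.41504, so δ = +24.522°.
cos h₀ = −tan(+58.3°) tan(+24.522°) = -0.7386, h₀ = 2.4018 rad.
Bracket: h₀ sin ϕ sin δ + cos ϕ cos δ sin h₀ = 2.4018×0.85081×0.41504 + 0.52547×0.90980×0.67410 = 0.848124 + 0.322269 = 1.170393.
Inverse-square distance factor (a/d)² = 1.0096² = 1.019292.
Q̄ = (S_0/π) × 1.019292 × [bracket] = (589/π) × 1.019292 × 1.170393 = 223.7 W/m².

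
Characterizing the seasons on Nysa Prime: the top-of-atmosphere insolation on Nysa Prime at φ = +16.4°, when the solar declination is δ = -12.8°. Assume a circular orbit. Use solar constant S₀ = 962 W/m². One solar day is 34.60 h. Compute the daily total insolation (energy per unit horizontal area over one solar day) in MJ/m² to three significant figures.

32.0 MJ/m²

cos H₀ = −tan(+16.4°) tan(-12.800°) = 0.0669, H₀ = 1.5039 rad.
Bracket: H₀ sin φ sin δ + cos φ cos δ sin H₀ = 1.5039×0.28234×-0.22155 + 0.95931×0.97515×0.99776 = -0.094073 + 0.933376 = 0.839303.
Q̄ = (S₀/π) × [bracket] = (962/π) × 0.839303 = 257.01 W/m².
Daily total = Q̄ × 34.60 h × 3600 s/h = 257.01 × 34.60 × 3600 / 10⁶ = 32.01 MJ/m².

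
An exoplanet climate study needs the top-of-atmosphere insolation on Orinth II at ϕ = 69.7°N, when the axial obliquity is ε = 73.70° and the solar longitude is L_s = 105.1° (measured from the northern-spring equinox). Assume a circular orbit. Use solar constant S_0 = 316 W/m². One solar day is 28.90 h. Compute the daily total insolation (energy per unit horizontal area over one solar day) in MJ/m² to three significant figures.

Solar declination: sin δ = sin ε · sin L_s = sin 73.70° × sin 105.1° = 0.92667, so δ = +67.921°.
cos h₀ = −tan(+69.7°) tan(+67.921°) = -6.6645 ≤ −1 ⇒ polar day, h₀ = π.
Bracket: h₀ sin ϕ sin δ + cos ϕ cos δ sin h₀ = 3.1416×0.93789×0.92667 + 0.34694×0.37589×0.00000 = 2.730410 + 0.000000 = 2.730410.
Q̄ = (S_0/π) × [bracket] = (316/π) × 2.730410 = 274.64 W/m².
Daily total = Q̄ × 28.90 h × 3600 s/h = 274.64 × 28.90 × 3600 / 10⁶ = 28.57 MJ/m².

28.6 MJ/m²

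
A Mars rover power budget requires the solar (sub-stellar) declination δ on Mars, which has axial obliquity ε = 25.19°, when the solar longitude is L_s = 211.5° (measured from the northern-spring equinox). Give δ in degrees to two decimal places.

sin δ = sin ε · sin L_s = sin 25.19° × sin 211.5° = -0.222387.
δ = arcsin(-0.222387) = -12.85°.

δ = -12.85°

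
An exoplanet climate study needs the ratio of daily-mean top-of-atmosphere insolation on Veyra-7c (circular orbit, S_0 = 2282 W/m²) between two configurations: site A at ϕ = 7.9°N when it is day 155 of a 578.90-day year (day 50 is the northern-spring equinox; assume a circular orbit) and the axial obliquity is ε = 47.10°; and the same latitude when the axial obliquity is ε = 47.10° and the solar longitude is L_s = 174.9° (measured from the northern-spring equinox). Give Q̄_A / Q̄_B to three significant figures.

— Configuration A (ϕ=+7.9°):
Solar longitude: L_s = 360° × (155 − 50)/578.90 = 65.296°.
sin δ = sin 47.10° × sin 65.296° = 0.66550, so δ = +41.721°.
cos h₀ = −tan(+7.9°) tan(+41.721°) = -0.1237, h₀ = 1.6948 rad.
Bracket: h₀ sin ϕ sin δ + cos ϕ cos δ sin h₀ = 1.6948×0.13744×0.66550 + 0.99051×0.74640×0.99232 = 0.155017 + 0.733639 = 0.888656.
Q̄ = (S_0/π) × [bracket] = (2282/π) × 0.888656 = 645.50 W/m².
— Configuration B (ϕ=+7.9°):
Solar declination: sin δ = sin ε · sin L_s = sin 47.10° × sin 174.9° = 0.06512, so δ = +3.734°.
cos h₀ = −tan(+7.9°) tan(+3.734°) = -0.0091, h₀ = 1.5799 rad.
Bracket: h₀ sin ϕ sin δ + cos ϕ cos δ sin h₀ = 1.5799×0.13744×0.06512 + 0.99051×0.99788×0.99996 = 0.014140 + 0.988371 = 1.002511.
Q̄ = (S_0/π) × [bracket] = (2282/π) × 1.002511 = 728.21 W/m².
Ratio Q̄_A / Q̄_B = 645.50 / 728.21 = 0.8864.

Q̄_A / Q̄_B ≈ 0.886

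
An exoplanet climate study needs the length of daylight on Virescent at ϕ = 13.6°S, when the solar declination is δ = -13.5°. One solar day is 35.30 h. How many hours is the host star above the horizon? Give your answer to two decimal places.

18.30 h

cos h₀ = −tan ϕ · tan δ = −tan(-13.6°) × tan(-13.500°) = -0.0581, so h₀ = 1.6289 rad = 93.33°.
Daylight = 2h₀/(2π) × 35.30 h = (1.6289/π) × 35.30 = 18.30 h.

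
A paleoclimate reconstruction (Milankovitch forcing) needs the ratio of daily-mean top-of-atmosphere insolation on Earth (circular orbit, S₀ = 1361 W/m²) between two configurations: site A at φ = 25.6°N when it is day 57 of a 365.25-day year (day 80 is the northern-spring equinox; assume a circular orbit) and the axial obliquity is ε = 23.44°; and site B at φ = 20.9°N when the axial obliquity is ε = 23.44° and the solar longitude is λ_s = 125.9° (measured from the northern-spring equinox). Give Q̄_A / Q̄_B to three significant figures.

Q̄_A / Q̄_B ≈ 0.736

— Configuration A (φ=+25.6°):
Solar longitude: λ_s = 360° × (57 − 80)/365.25 = -22.669°, i.e. -22.669° + 360° = 337.331°.
sin δ = sin 23.44° × sin 337.331° = -0.15331, so δ = -8.819°.
cos H₀ = −tan(+25.6°) tan(-8.819°) = 0.0743, H₀ = 1.4964 rad.
Bracket: H₀ sin φ sin δ + cos φ cos δ sin H₀ = 1.4964×0.43209×-0.15331 + 0.90183×0.98818×0.99723 = -0.099127 + 0.888702 = 0.789575.
Q̄ = (S₀/π) × [bracket] = (1361/π) × 0.789575 = 342.06 W/m².
— Configuration B (φ=+20.9°):
Solar declination: sin δ = sin ε · sin λ_s = sin 23.44° × sin 125.9° = 0.32223, so δ = +18.798°.
cos H₀ = −tan(+20.9°) tan(+18.798°) = -0.1300, H₀ = 1.7011 rad.
Bracket: H₀ sin φ sin δ + cos φ cos δ sin H₀ = 1.7011×0.35674×0.32223 + 0.93420×0.94666×0.99152 = 0.195545 + 0.876870 = 1.072415.
Q̄ = (S₀/π) × [bracket] = (1361/π) × 1.072415 = 464.59 W/m².
Ratio Q̄_A / Q̄_B = 342.06 / 464.59 = 0.7363.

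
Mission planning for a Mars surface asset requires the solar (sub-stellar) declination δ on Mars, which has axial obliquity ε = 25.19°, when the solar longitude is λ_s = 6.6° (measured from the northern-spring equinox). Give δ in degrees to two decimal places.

sin δ = sin ε · sin λ_s = sin 25.19° × sin 6.6° = 0.048920.
δ = arcsin(0.048920) = +2.80°.

δ = +2.80°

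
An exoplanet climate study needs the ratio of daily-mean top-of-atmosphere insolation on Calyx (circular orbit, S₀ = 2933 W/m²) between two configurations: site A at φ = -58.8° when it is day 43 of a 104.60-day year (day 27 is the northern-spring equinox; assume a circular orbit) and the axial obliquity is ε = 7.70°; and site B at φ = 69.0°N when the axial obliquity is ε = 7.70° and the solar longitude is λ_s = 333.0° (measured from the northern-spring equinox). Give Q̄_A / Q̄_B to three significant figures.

Q̄_A / Q̄_B ≈ 1.38

— Configuration A (φ=-58.8°):
Solar longitude: λ_s = 360° × (43 − 27)/104.60 = 55.067°.
sin δ = sin 7.70° × sin 55.067° = 0.10984, so δ = +6.306°.
cos H₀ = −tan(-58.8°) tan(+6.306°) = 0.1825, H₀ = 1.3873 rad.
Bracket: H₀ sin φ sin δ + cos φ cos δ sin H₀ = 1.3873×-0.85536×0.10984 + 0.51803×0.99395×0.98321 = -0.130341 + 0.506251 = 0.375910.
Q̄ = (S₀/π) × [bracket] = (2933/π) × 0.375910 = 350.95 W/m².
— Configuration B (φ=+69.0°):
Solar declination: sin δ = sin ε · sin λ_s = sin 7.70° × sin 333.0° = -0.06083, so δ = -3.487°.
cos H₀ = −tan(+69.0°) tan(-3.487°) = 0.1588, H₀ = 1.4114 rad.
Bracket: H₀ sin φ sin δ + cos φ cos δ sin H₀ = 1.4114×0.93358×-0.06083 + 0.35837×0.99815×0.98732 = -0.080153 + 0.353171 = 0.273018.
Q̄ = (S₀/π) × [bracket] = (2933/π) × 0.273018 = 254.89 W/m².
Ratio Q̄_A / Q̄_B = 350.95 / 254.89 = 1.377.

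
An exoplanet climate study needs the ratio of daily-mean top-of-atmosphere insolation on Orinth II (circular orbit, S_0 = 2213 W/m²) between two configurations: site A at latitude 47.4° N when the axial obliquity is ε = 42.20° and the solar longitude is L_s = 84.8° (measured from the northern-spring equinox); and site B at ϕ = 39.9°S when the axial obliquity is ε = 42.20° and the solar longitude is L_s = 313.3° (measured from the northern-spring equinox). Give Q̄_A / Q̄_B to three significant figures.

Q̄_A / Q̄_B ≈ 1.25

— Configuration A (ϕ=+47.4°):
Solar declination: sin δ = sin ε · sin L_s = sin 42.20° × sin 84.8° = 0.66896, so δ = +41.987°.
cos h₀ = −tan(+47.4°) tan(+41.987°) = -0.9787, h₀ = 2.9349 rad.
Bracket: h₀ sin ϕ sin δ + cos ϕ cos δ sin h₀ = 2.9349×0.73610×0.66896 + 0.67688×0.74330×0.20520 = 1.445208 + 0.103241 = 1.548449.
Q̄ = (S_0/π) × [bracket] = (2213/π) × 1.548449 = 1090.8 W/m².
— Configuration B (ϕ=-39.9°):
Solar declination: sin δ = sin ε · sin L_s = sin 42.20° × sin 313.3° = -0.48886, so δ = -29.266°.
cos h₀ = −tan(-39.9°) tan(-29.266°) = -0.4686, h₀ = 2.0585 rad.
Bracket: h₀ sin ϕ sin δ + cos ϕ cos δ sin h₀ = 2.0585×-0.64145×-0.48886 + 0.76717×0.87236×0.88343 = 0.645503 + 0.591234 = 1.236737.
Q̄ = (S_0/π) × [bracket] = (2213/π) × 1.236737 = 871.18 W/m².
Ratio Q̄_A / Q̄_B = 1090.8 / 871.18 = 1.252.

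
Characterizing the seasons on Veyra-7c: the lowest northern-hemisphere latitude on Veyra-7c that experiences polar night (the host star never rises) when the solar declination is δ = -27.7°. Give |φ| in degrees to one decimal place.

|φ| = 62.3°

Polar night requires cos H₀ = −tan φ tan δ ≥ 1, i.e. tan φ tan δ ≤ −1.
The boundary is |tan φ| · |tan δ| = 1, so |φ| = 90° − |δ| = 90° − 27.7° = 62.3° in the northern hemisphere.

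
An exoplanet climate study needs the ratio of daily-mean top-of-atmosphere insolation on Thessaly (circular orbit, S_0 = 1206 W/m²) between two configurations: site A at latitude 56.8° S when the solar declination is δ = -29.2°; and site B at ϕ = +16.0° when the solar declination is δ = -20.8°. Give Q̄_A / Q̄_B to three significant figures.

Q̄_A / Q̄_B ≈ 1.74

— Configuration A (ϕ=-56.8°):
cos h₀ = −tan(-56.8°) tan(-29.200°) = -0.8541, h₀ = 2.5945 rad.
Bracket: h₀ sin ϕ sin δ + cos ϕ cos δ sin h₀ = 2.5945×-0.83676×-0.48786 + 0.54756×0.87292×0.52017 = 1.059131 + 0.248629 = 1.307760.
Q̄ = (S_0/π) × [bracket] = (1206/π) × 1.307760 = 502.03 W/m².
— Configuration B (ϕ=+16.0°):
cos h₀ = −tan(+16.0°) tan(-20.800°) = 0.1089, h₀ = 1.4617 rad.
Bracket: h₀ sin ϕ sin δ + cos ϕ cos δ sin h₀ = 1.4617×0.27564×-0.35511 + 0.96126×0.93483×0.99405 = -0.143075 + 0.893268 = 0.750193.
Q̄ = (S_0/π) × [bracket] = (1206/π) × 0.750193 = 287.99 W/m².
Ratio Q̄_A / Q̄_B = 502.03 / 287.99 = 1.743.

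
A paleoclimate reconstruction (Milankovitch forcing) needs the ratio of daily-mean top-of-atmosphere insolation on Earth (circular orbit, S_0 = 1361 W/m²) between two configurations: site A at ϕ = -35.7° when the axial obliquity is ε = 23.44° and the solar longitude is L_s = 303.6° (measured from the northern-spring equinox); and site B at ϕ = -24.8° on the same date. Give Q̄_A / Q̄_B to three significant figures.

Q̄_A / Q̄_B ≈ 1.01

— Configuration A (ϕ=-35.7°):
Solar declination: sin δ = sin ε · sin L_s = sin 23.44° × sin 303.6° = -0.33133, so δ = -19.349°.
cos h₀ = −tan(-35.7°) tan(-19.349°) = -0.2523, h₀ = 1.8259 rad.
Bracket: h₀ sin ϕ sin δ + cos ϕ cos δ sin h₀ = 1.8259×-0.58354×-0.33133 + 0.81208×0.94352×0.96764 = 0.353027 + 0.741419 = 1.094446.
Q̄ = (S_0/π) × [bracket] = (1361/π) × 1.094446 = 474.14 W/m².
— Configuration B (ϕ=-24.8°):
cos h₀ = −tan(-24.8°) tan(-19.349°) = -0.1623, h₀ = 1.7338 rad.
Bracket: h₀ sin ϕ sin δ + cos ϕ cos δ sin h₀ = 1.7338×-0.41945×-0.33133 + 0.90778×0.94352×0.98675 = 0.240957 + 0.845160 = 1.086117.
Q̄ = (S_0/π) × [bracket] = (1361/π) × 1.086117 = 470.53 W/m².
Ratio Q̄_A / Q̄_B = 474.14 / 470.53 = 1.008.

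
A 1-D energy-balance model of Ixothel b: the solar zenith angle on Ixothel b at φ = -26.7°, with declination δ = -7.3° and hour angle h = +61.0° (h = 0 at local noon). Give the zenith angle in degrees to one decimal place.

θ_z = 60.9°

cos θ_z = sin φ sin δ + cos φ cos δ cos h = 0.057093 + 0.429604 = 0.486697.
θ_z = arccos(0.486697) = 60.9°.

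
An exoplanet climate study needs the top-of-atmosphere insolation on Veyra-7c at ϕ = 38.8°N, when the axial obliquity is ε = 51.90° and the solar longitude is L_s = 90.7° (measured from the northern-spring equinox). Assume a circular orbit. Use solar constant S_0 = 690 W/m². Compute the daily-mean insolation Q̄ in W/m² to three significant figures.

Solar declination: sin δ = sin ε · sin L_s = sin 51.90° × sin 90.7° = 0.78688, so δ = +51.895°.
cos h₀ = −tan(+38.8°) tan(+51.895°) = -1.0252 ≤ −1 ⇒ polar day, h₀ = π.
Bracket: h₀ sin ϕ sin δ + cos ϕ cos δ sin h₀ = 3.1416×0.62660×0.78688 + 0.77934×0.61711×0.00000 = 1.548994 + 0.000000 = 1.548994.
Q̄ = (S_0/π) × [bracket] = (690/π) × 1.548994 = 340.2 W/m².

Q̄ ≈ 340 W/m²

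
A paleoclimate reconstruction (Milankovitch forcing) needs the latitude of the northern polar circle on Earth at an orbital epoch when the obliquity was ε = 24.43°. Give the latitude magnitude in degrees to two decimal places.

The polar circle is the lowest latitude that experiences at least one full rotation of continuous daylight at the northern-summer solstice; it lies at |φ| = 90° − ε = 90° − 24.43° = 65.57°.

65.57°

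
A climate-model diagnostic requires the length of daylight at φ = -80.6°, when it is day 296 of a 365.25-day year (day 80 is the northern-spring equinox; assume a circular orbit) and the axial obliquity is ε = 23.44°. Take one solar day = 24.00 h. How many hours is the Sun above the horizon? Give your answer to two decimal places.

24.00 h

Solar longitude: λ_s = 360° × (296 − 80)/365.25 = 212.895°.
sin δ = sin 23.44° × sin 212.895° = -0.21604, so δ = -12.477°.
Sunrise equation: cos H₀ = −tan φ · tan δ = -1.3366 ≤ −1, so the Sun never sets (polar day) and H₀ = π.
Daylight = 2H₀/(2π) × 24.00 h = (3.1416/π) × 24.00 = 24.00 h.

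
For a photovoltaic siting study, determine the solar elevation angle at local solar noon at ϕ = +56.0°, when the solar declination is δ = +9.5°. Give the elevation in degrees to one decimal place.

43.5°

At local noon the hour angle is zero, so the zenith angle equals |ϕ − δ| = |+56.0° − (+9.500°)| = 46.500°.
Elevation = 90° − 46.500° = 43.5°.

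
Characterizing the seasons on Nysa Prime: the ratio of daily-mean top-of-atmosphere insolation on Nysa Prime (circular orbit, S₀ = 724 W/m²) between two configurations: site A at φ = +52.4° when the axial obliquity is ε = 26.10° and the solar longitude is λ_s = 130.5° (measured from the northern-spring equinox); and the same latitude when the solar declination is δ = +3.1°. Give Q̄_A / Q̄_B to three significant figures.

Q̄_A / Q̄_B ≈ 1.55

— Configuration A (φ=+52.4°):
Solar declination: sin δ = sin ε · sin λ_s = sin 26.10° × sin 130.5° = 0.33453, so δ = +19.544°.
cos H₀ = −tan(+52.4°) tan(+19.544°) = -0.4610, H₀ = 2.0499 rad.
Bracket: H₀ sin φ sin δ + cos φ cos δ sin H₀ = 2.0499×0.79229×0.33453 + 0.61015×0.94238×0.88742 = 0.543315 + 0.510260 = 1.053575.
Q̄ = (S₀/π) × [bracket] = (724/π) × 1.053575 = 242.80 W/m².
— Configuration B (φ=+52.4°):
cos H₀ = −tan(+52.4°) tan(+3.100°) = -0.0703, H₀ = 1.6412 rad.
Bracket: H₀ sin φ sin δ + cos φ cos δ sin H₀ = 1.6412×0.79229×0.05408 + 0.61015×0.99854×0.99752 = 0.070321 + 0.607748 = 0.678069.
Q̄ = (S₀/π) × [bracket] = (724/π) × 0.678069 = 156.27 W/m².
Ratio Q̄_A / Q̄_B = 242.80 / 156.27 = 1.554.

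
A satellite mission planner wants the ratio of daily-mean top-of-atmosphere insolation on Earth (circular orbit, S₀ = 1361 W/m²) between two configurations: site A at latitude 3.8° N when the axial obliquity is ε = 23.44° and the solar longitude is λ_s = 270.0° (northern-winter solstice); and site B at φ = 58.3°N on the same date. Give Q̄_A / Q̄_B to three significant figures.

Q̄_A / Q̄_B ≈ 11.6

— Configuration A (φ=+3.8°):
Solar declination: sin δ = sin ε · sin λ_s = sin 23.44° × sin 270.0° = -0.39779, so δ = -23.440°.
cos H₀ = −tan(+3.8°) tan(-23.440°) = 0.0288, H₀ = 1.5420 rad.
Bracket: H₀ sin φ sin δ + cos φ cos δ sin H₀ = 1.5420×0.06627×-0.39779 + 0.99780×0.91748×0.99959 = -0.040649 + 0.915086 = 0.874437.
Q̄ = (S₀/π) × [bracket] = (1361/π) × 0.874437 = 378.82 W/m².
— Configuration B (φ=+58.3°):
cos H₀ = −tan(+58.3°) tan(-23.440°) = 0.7020, H₀ = 0.7926 rad.
Bracket: H₀ sin φ sin δ + cos φ cos δ sin H₀ = 0.7926×0.85081×-0.39779 + 0.52547×0.91748×0.71217 = -0.268250 + 0.343343 = 0.075093.
Q̄ = (S₀/π) × [bracket] = (1361/π) × 0.075093 = 32.532 W/m².
Ratio Q̄_A / Q̄_B = 378.82 / 32.532 = 11.64.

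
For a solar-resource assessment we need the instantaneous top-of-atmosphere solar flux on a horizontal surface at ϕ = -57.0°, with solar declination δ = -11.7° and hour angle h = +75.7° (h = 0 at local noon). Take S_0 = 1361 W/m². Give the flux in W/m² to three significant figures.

411 W/m²

cos θ_z = sin ϕ sin δ + cos ϕ cos δ cos h = 0.170072 + 0.131730 = 0.301802.
Flux = S_0 · cos θ_z = 1361 × 0.301802 = 410.8 W/m².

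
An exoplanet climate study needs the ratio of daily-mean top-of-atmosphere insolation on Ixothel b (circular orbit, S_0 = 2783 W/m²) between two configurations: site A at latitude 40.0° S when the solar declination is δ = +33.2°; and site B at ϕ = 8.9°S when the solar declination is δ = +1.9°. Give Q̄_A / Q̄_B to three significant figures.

— Configuration A (ϕ=-40.0°):
cos h₀ = −tan(-40.0°) tan(+33.200°) = 0.5491, h₀ = 0.9895 rad.
Bracket: h₀ sin ϕ sin δ + cos ϕ cos δ sin h₀ = 0.9895×-0.64279×0.54756 + 0.76604×0.83676×0.83576 = -0.348270 + 0.535715 = 0.187445.
Q̄ = (S_0/π) × [bracket] = (2783/π) × 0.187445 = 166.05 W/m².
— Configuration B (ϕ=-8.9°):
cos h₀ = −tan(-8.9°) tan(+1.900°) = 0.0052, h₀ = 1.5656 rad.
Bracket: h₀ sin ϕ sin δ + cos ϕ cos δ sin h₀ = 1.5656×-0.15471×0.03316 + 0.98796×0.99945×0.99999 = -0.008032 + 0.987407 = 0.979375.
Q̄ = (S_0/π) × [bracket] = (2783/π) × 0.979375 = 867.59 W/m².
Ratio Q̄_A / Q̄_B = 166.05 / 867.59 = 0.1914.

Q̄_A / Q̄_B ≈ 0.191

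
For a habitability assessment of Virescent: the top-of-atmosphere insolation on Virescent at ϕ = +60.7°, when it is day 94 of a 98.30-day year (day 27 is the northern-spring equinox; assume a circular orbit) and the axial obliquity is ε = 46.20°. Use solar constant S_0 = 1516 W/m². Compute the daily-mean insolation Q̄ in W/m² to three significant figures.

Q̄ ≈ 0.00 W/m²

Solar longitude: L_s = 360° × (94 − 27)/98.30 = 245.371°.
sin δ = sin 46.20° × sin 245.371° = -0.65610, so δ = -41.003°.
cos h₀ = −tan(+60.7°) tan(-41.003°) = 1.5492 ≥ 1 ⇒ polar night, h₀ = 0 and Q̄ = 0.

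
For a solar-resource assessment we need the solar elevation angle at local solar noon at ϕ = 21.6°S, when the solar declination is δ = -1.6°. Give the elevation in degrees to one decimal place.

At local noon the hour angle is zero, so the zenith angle equals |ϕ − δ| = |-21.6° − (-1.600°)| = 20.000°.
Elevation = 90° − 20.000° = 70.0°.

70.0°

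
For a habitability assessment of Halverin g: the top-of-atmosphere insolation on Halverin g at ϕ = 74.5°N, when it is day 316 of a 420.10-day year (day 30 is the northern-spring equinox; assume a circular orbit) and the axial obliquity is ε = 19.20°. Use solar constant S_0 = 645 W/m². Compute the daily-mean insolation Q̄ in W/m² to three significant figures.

Q̄ ≈ 0.00 W/m²

Solar longitude: L_s = 360° × (316 − 30)/420.10 = 245.085°.
sin δ = sin 19.20° × sin 245.085° = -0.29826, so δ = -17.353°.
cos h₀ = −tan(+74.5°) tan(-17.353°) = 1.1268 ≥ 1 ⇒ polar night, h₀ = 0 and Q̄ = 0.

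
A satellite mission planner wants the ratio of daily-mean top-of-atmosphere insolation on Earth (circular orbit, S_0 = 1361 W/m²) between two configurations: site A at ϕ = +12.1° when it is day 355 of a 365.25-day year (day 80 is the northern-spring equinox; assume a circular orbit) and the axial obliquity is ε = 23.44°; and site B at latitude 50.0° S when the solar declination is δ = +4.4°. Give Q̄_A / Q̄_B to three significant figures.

— Configuration A (ϕ=+12.1°):
Solar longitude: L_s = 360° × (355 − 80)/365.25 = 271.047°.
sin δ = sin 23.44° × sin 271.047° = -0.39772, so δ = -23.436°.
cos h₀ = −tan(+12.1°) tan(-23.436°) = 0.0929, h₀ = 1.4777 rad.
Bracket: h₀ sin ϕ sin δ + cos ϕ cos δ sin h₀ = 1.4777×0.20962×-0.39772 + 0.97778×0.91751×0.99567 = -0.123196 + 0.893238 = 0.770042.
Q̄ = (S_0/π) × [bracket] = (1361/π) × 0.770042 = 333.60 W/m².
— Configuration B (ϕ=-50.0°):
cos h₀ = −tan(-50.0°) tan(+4.400°) = 0.0917, h₀ = 1.4790 rad.
Bracket: h₀ sin ϕ sin δ + cos ϕ cos δ sin h₀ = 1.4790×-0.76604×0.07672 + 0.64279×0.99705×0.99579 = -0.086922 + 0.638196 = 0.551274.
Q̄ = (S_0/π) × [bracket] = (1361/π) × 0.551274 = 238.82 W/m².
Ratio Q̄_A / Q̄_B = 333.60 / 238.82 = 1.397.

Q̄_A / Q̄_B ≈ 1.40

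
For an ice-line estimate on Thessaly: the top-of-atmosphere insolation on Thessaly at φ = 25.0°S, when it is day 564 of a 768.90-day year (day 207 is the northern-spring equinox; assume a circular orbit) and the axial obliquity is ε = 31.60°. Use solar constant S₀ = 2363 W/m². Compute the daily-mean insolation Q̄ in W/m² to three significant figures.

Solar longitude: λ_s = 360° × (564 − 207)/768.90 = 167.148°.
sin δ = sin 31.60° × sin 167.148° = 0.11655, so δ = +6.693°.
cos H₀ = −tan(-25.0°) tan(+6.693°) = 0.0547, H₀ = 1.5160 rad.
Bracket: H₀ sin φ sin δ + cos φ cos δ sin H₀ = 1.5160×-0.42262×0.11655 + 0.90631×0.99318×0.99850 = -0.074673 + 0.898779 = 0.824106.
Q̄ = (S₀/π) × [bracket] = (2363/π) × 0.824106 = 619.9 W/m².

Q̄ ≈ 620 W/m²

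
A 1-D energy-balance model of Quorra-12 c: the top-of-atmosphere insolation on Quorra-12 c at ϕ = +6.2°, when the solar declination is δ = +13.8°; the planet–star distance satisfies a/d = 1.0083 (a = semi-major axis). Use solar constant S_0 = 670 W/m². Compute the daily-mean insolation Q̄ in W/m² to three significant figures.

Q̄ ≈ 218 W/m²

cos h₀ = −tan(+6.2°) tan(+13.800°) = -0.0267, h₀ = 1.5975 rad.
Bracket: h₀ sin ϕ sin δ + cos ϕ cos δ sin h₀ = 1.5975×0.10800×0.23853 + 0.99415×0.97113×0.99964 = 0.041154 + 0.965101 = 1.006255.
Inverse-square distance factor (a/d)² = 1.0083² = 1.016669.
Q̄ = (S_0/π) × 1.016669 × [bracket] = (670/π) × 1.016669 × 1.006255 = 218.2 W/m².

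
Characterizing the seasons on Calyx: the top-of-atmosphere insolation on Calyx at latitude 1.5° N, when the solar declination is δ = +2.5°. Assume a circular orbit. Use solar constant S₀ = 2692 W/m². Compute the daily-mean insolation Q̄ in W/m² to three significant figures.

cos H₀ = −tan(+1.5°) tan(+2.500°) = -0.0011, H₀ = 1.5719 rad.
Bracket: H₀ sin φ sin δ + cos φ cos δ sin H₀ = 1.5719×0.02618×0.04362 + 0.99966×0.99905×1.00000 = 0.001795 + 0.998710 = 1.000505.
Q̄ = (S₀/π) × [bracket] = (2692/π) × 1.000505 = 857.3 W/m².

Q̄ ≈ 857 W/m²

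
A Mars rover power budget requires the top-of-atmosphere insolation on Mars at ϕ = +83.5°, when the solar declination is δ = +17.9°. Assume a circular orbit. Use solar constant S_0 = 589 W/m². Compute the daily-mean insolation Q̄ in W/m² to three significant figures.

cos h₀ = −tan(+83.5°) tan(+17.900°) = -2.8349 ≤ −1 ⇒ polar day, h₀ = π.
Bracket: h₀ sin ϕ sin δ + cos ϕ cos δ sin h₀ = 3.1416×0.99357×0.30736 + 0.11320×0.95159×0.00000 = 0.959393 + 0.000000 = 0.959393.
Q̄ = (S_0/π) × [bracket] = (589/π) × 0.959393 = 179.9 W/m².

Q̄ ≈ 180 W/m²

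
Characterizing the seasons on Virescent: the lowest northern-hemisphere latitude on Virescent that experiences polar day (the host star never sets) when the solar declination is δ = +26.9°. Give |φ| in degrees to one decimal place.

|φ| = 63.1°

Polar day requires cos H₀ = −tan φ tan δ ≤ −1, i.e. tan φ tan δ ≥ 1.
The boundary is |tan φ| · |tan δ| = 1, so |φ| = 90° − |δ| = 90° − 26.9° = 63.1° in the northern hemisphere.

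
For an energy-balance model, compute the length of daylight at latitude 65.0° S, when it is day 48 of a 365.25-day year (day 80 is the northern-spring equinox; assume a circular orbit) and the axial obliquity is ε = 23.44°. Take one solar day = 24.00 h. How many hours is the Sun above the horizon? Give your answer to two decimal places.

15.62 h

Solar longitude: L_s = 360° × (48 − 80)/365.25 = -31.540°, i.e. -31.540° + 360° = 328.460°.
sin δ = sin 23.44° × sin 328.460° = -0.20808, so δ = -12.010°.
cos h₀ = −tan ϕ · tan δ = −tan(-65.0°) × tan(-12.010°) = -0.4562, so h₀ = 2.0445 rad = 117.14°.
Daylight = 2h₀/(2π) × 24.00 h = (2.0445/π) × 24.00 = 15.62 h.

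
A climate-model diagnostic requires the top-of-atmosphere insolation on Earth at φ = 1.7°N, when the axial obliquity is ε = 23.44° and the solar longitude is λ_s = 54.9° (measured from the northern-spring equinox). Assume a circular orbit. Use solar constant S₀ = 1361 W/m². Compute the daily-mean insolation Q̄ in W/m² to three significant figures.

Solar declination: sin δ = sin ε · sin λ_s = sin 23.44° × sin 54.9° = 0.32545, so δ = +18.993°.
cos H₀ = −tan(+1.7°) tan(+18.993°) = -0.0102, H₀ = 1.5810 rad.
Bracket: H₀ sin φ sin δ + cos φ cos δ sin H₀ = 1.5810×0.02967×0.32545 + 0.99956×0.94556×0.99995 = 0.015266 + 0.945097 = 0.960363.
Q̄ = (S₀/π) × [bracket] = (1361/π) × 0.960363 = 416.0 W/m².

Q̄ ≈ 416 W/m²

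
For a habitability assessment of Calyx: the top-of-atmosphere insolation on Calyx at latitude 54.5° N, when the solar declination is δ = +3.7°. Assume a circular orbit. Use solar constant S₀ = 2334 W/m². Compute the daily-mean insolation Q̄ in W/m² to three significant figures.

cos H₀ = −tan(+54.5°) tan(+3.700°) = -0.0907, H₀ = 1.6616 rad.
Bracket: H₀ sin φ sin δ + cos φ cos δ sin H₀ = 1.6616×0.81412×0.06453 + 0.58070×0.99792×0.99588 = 0.087292 + 0.577105 = 0.664397.
Q̄ = (S₀/π) × [bracket] = (2334/π) × 0.664397 = 493.6 W/m².

Q̄ ≈ 494 W/m²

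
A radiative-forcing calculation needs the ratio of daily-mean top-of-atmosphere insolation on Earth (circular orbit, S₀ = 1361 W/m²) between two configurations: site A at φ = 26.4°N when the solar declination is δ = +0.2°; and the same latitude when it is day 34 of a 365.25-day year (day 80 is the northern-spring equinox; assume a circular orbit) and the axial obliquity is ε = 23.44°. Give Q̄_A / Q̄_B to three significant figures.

— Configuration A (φ=+26.4°):
cos H₀ = −tan(+26.4°) tan(+0.200°) = -0.0017, H₀ = 1.5725 rad.
Bracket: H₀ sin φ sin δ + cos φ cos δ sin H₀ = 1.5725×0.44464×0.00349 + 0.89571×0.99999×1.00000 = 0.002440 + 0.895701 = 0.898141.
Q̄ = (S₀/π) × [bracket] = (1361/π) × 0.898141 = 389.09 W/m².
— Configuration B (φ=+26.4°):
Solar longitude: λ_s = 360° × (34 − 80)/365.25 = -45.339°, i.e. -45.339° + 360° = 314.661°.
sin δ = sin 23.44° × sin 314.661° = -0.28294, so δ = -16.436°.
cos H₀ = −tan(+26.4°) tan(-16.436°) = 0.1464, H₀ = 1.4238 rad.
Bracket: H₀ sin φ sin δ + cos φ cos δ sin H₀ = 1.4238×0.44464×-0.28294 + 0.89571×0.95914×0.98922 = -0.179123 + 0.849850 = 0.670727.
Q̄ = (S₀/π) × [bracket] = (1361/π) × 0.670727 = 290.57 W/m².
Ratio Q̄_A / Q̄_B = 389.09 / 290.57 = 1.339.

Q̄_A / Q̄_B ≈ 1.34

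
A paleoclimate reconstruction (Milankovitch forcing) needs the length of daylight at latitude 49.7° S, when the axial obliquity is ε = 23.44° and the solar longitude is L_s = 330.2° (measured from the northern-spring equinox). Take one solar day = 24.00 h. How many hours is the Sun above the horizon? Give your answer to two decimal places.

Solar declination: sin δ = sin ε · sin L_s = sin 23.44° × sin 330.2° = -0.19769, so δ = -11.402°.
cos h₀ = −tan ϕ · tan δ = −tan(-49.7°) × tan(-11.402°) = -0.2378, so h₀ = 1.8109 rad = 103.76°.
Daylight = 2h₀/(2π) × 24.00 h = (1.8109/π) × 24.00 = 13.83 h.

13.83 h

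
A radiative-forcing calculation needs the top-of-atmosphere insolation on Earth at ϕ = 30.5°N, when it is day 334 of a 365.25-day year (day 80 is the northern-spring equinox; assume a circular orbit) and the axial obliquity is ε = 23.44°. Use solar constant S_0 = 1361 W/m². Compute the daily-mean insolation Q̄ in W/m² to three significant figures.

Solar longitude: L_s = 360° × (334 − 80)/365.25 = 250.349°.
sin δ = sin 23.44° × sin 250.349° = -0.37462, so δ = -22.001°.
cos h₀ = −tan(+30.5°) tan(-22.001°) = 0.2380, h₀ = 1.3305 rad.
Bracket: h₀ sin ϕ sin δ + cos ϕ cos δ sin h₀ = 1.3305×0.50754×-0.37462 + 0.86163×0.92718×0.97127 = -0.252974 + 0.775934 = 0.522960.
Q̄ = (S_0/π) × [bracket] = (1361/π) × 0.522960 = 226.6 W/m².

Q̄ ≈ 227 W/m²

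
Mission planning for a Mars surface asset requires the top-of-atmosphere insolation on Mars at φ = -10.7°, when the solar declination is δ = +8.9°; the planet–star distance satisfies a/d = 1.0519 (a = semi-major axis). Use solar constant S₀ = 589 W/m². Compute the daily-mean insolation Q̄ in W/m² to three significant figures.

Q̄ ≈ 192 W/m²

cos H₀ = −tan(-10.7°) tan(+8.900°) = 0.0296, H₀ = 1.5412 rad.
Bracket: H₀ sin φ sin δ + cos φ cos δ sin H₀ = 1.5412×-0.18567×0.15471 + 0.98261×0.98796×0.99956 = -0.044271 + 0.970352 = 0.926081.
Inverse-square distance factor (a/d)² = 1.0519² = 1.106494.
Q̄ = (S₀/π) × 1.106494 × [bracket] = (589/π) × 1.106494 × 0.926081 = 192.1 W/m².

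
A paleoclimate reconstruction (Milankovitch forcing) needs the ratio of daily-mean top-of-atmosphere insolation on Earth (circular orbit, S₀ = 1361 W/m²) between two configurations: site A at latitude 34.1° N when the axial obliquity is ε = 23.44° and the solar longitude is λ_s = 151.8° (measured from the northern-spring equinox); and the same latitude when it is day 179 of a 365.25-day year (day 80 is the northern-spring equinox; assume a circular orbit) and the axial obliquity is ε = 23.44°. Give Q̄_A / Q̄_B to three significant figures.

— Configuration A (φ=+34.1°):
Solar declination: sin δ = sin ε · sin λ_s = sin 23.44° × sin 151.8° = 0.18798, so δ = +10.835°.
cos H₀ = −tan(+34.1°) tan(+10.835°) = -0.1296, H₀ = 1.7007 rad.
Bracket: H₀ sin φ sin δ + cos φ cos δ sin H₀ = 1.7007×0.56064×0.18798 + 0.82806×0.98217×0.99157 = 0.179235 + 0.806440 = 0.985675.
Q̄ = (S₀/π) × [bracket] = (1361/π) × 0.985675 = 427.01 W/m².
— Configuration B (φ=+34.1°):
Solar longitude: λ_s = 360° × (179 − 80)/365.25 = 97.577°.
sin δ = sin 23.44° × sin 97.577° = 0.39432, so δ = +23.223°.
cos H₀ = −tan(+34.1°) tan(+23.223°) = -0.2905, H₀ = 1.8656 rad.
Bracket: H₀ sin φ sin δ + cos φ cos δ sin H₀ = 1.8656×0.56064×0.39432 + 0.82806×0.91898×0.95687 = 0.412431 + 0.728150 = 1.140581.
Q̄ = (S₀/π) × [bracket] = (1361/π) × 1.140581 = 494.12 W/m².
Ratio Q̄_A / Q̄_B = 427.01 / 494.12 = 0.8642.

Q̄_A / Q̄_B ≈ 0.864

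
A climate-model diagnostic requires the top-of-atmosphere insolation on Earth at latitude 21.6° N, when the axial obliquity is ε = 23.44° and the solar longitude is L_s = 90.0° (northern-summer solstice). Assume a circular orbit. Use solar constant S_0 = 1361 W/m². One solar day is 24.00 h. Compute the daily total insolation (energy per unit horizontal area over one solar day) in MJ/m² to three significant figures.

Solar declination: sin δ = sin ε · sin L_s = sin 23.44° × sin 90.0° = 0.39779, so δ = +23.440°.
cos h₀ = −tan(+21.6°) tan(+23.440°) = -0.1717, h₀ = 1.7433 rad.
Bracket: h₀ sin ϕ sin δ + cos ϕ cos δ sin h₀ = 1.7433×0.36812×0.39779 + 0.92978×0.91748×0.98516 = 0.255279 + 0.840395 = 1.095674.
Q̄ = (S_0/π) × [bracket] = (1361/π) × 1.095674 = 474.67 W/m².
Daily total = Q̄ × 24.00 h × 3600 s/h = 474.67 × 24.00 × 3600 / 10⁶ = 41.01 MJ/m².

41.0 MJ/m²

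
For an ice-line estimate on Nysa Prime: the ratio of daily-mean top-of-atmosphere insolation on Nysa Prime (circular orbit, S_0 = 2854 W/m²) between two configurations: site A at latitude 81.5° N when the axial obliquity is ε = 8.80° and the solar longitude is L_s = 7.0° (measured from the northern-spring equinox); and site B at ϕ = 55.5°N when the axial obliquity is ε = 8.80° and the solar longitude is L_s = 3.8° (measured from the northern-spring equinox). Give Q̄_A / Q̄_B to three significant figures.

Q̄_A / Q̄_B ≈ 0.307

— Configuration A (ϕ=+81.5°):
Solar declination: sin δ = sin ε · sin L_s = sin 8.80° × sin 7.0° = 0.01864, so δ = +1.068°.
cos h₀ = −tan(+81.5°) tan(+1.068°) = -0.1248, h₀ = 1.6959 rad.
Bracket: h₀ sin ϕ sin δ + cos ϕ cos δ sin h₀ = 1.6959×0.98902×0.01864 + 0.14781×0.99983×0.99219 = 0.031264 + 0.146631 = 0.177895.
Q̄ = (S_0/π) × [bracket] = (2854/π) × 0.177895 = 161.61 W/m².
— Configuration B (ϕ=+55.5°):
Solar declination: sin δ = sin ε · sin L_s = sin 8.80° × sin 3.8° = 0.01014, so δ = +0.581°.
cos h₀ = −tan(+55.5°) tan(+0.581°) = -0.0148, h₀ = 1.5855 rad.
Bracket: h₀ sin ϕ sin δ + cos ϕ cos δ sin h₀ = 1.5855×0.82413×0.01014 + 0.56641×0.99995×0.99989 = 0.013250 + 0.566319 = 0.579569.
Q̄ = (S_0/π) × [bracket] = (2854/π) × 0.579569 = 526.51 W/m².
Ratio Q̄_A / Q̄_B = 161.61 / 526.51 = 0.3069.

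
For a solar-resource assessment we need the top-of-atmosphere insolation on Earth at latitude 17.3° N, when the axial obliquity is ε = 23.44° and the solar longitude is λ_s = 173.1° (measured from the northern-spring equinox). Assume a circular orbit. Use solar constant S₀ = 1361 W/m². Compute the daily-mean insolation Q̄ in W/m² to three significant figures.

Solar declination: sin δ = sin ε · sin λ_s = sin 23.44° × sin 173.1° = 0.04779, so δ = +2.739°.
cos H₀ = −tan(+17.3°) tan(+2.739°) = -0.0149, H₀ = 1.5857 rad.
Bracket: H₀ sin φ sin δ + cos φ cos δ sin H₀ = 1.5857×0.29737×0.04779 + 0.95476×0.99886×0.99989 = 0.022535 + 0.953567 = 0.976102.
Q̄ = (S₀/π) × [bracket] = (1361/π) × 0.976102 = 422.9 W/m².

Q̄ ≈ 423 W/m²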